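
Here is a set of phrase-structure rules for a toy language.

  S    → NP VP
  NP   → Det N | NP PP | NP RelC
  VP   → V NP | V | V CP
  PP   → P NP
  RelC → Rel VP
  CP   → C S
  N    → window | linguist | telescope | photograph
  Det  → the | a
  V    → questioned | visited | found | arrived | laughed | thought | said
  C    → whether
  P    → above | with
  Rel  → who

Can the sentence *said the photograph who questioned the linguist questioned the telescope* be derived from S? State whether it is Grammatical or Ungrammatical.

For S → NP VP, no prefix of the string parses as an NP.

Ungrammatical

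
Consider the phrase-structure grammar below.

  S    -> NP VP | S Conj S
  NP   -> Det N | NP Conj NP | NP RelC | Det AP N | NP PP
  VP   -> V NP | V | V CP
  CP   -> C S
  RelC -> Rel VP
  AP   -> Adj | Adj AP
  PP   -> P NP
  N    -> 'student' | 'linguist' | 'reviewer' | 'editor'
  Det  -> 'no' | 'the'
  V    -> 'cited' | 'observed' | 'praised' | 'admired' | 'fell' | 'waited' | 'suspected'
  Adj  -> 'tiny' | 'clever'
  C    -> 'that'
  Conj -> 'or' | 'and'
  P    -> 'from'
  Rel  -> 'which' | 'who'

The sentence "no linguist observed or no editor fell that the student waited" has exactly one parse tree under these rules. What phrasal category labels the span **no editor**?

[S [S [NP [Det no] [N linguist]] [VP [V observed]]] [Conj or] [S [NP [Det no] [N editor]] [VP [V fell] [CP [C that] [S [NP [Det the] [N student]] [VP [V waited]]]]]]]
The span 'no editor' is the NP node built by NP → Det N.

NP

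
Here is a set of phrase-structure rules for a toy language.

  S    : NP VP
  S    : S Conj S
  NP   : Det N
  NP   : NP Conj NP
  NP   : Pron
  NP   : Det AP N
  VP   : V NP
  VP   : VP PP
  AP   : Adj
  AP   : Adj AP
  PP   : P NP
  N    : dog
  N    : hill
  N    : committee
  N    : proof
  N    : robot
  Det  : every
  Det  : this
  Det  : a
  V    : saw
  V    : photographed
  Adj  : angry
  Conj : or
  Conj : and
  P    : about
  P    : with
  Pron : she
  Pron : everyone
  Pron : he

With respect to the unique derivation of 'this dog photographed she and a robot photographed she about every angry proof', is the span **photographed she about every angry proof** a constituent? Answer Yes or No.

Yes

[S [S [NP [Det this] [N dog]] [VP [V photographed] [NP [Pron she]]]] [Conj and] [S [NP [Det a] [N robot]] [VP [VP [V photographed] [NP [Pron she]]] [PP [P about] [NP [Det every] [AP [Adj angry]] [N proof]]]]]]
The words 'photographed she about every angry proof' are exhaustively dominated by a single VP node (built by VP → VP PP), so they form a constituent.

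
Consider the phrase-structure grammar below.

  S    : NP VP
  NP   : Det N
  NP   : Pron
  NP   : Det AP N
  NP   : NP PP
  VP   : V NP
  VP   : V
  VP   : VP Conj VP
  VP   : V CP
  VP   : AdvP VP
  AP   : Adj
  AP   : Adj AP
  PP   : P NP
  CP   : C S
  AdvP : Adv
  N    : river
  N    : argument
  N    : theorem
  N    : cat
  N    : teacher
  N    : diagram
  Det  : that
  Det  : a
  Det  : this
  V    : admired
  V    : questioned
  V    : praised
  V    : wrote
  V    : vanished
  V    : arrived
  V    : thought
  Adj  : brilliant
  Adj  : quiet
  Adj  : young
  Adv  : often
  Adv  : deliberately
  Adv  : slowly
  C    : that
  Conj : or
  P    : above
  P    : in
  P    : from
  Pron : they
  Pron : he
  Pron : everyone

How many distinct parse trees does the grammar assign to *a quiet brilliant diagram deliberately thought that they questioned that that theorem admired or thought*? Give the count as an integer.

4

Two of the 4 distinct bracketings:
[S [NP [Det a] [AP [Adj quiet] [AP [Adj brilliant]]] [N diagram]] [VP [VP [AdvP [Adv deliberately]] [VP [V thought] [CP [C that] [S [NP [Pron they]] [VP [V questioned] [CP [C that] [S [NP [Det that] [N theorem]] [VP [V admired]]]]]]]]] [Conj or] [VP [V thought]]]]
[S [NP [Det a] [AP [Adj quiet] [AP [Adj brilliant]]] [N diagram]] [VP [AdvP [Adv deliberately]] [VP [VP [V thought] [CP [C that] [S [NP [Pron they]] [VP [V questioned] [CP [C that] [S [NP [Det that] [N theorem]] [VP [V admired]]]]]]]] [Conj or] [VP [V thought]]]]]
The trees differ in how a recursive rule is bracketed over the same span.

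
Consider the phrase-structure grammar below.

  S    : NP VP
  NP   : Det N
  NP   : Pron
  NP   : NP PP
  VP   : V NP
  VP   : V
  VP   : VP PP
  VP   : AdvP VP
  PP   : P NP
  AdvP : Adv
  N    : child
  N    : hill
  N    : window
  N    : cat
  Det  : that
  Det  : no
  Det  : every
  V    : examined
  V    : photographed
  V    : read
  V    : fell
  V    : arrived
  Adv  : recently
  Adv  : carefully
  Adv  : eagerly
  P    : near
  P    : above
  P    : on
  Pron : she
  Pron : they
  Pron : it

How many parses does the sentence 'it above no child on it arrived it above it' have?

Two of the 4 distinct bracketings:
[S [NP [NP [Pron it]] [PP [P above] [NP [NP [Det no] [N child]] [PP [P on] [NP [Pron it]]]]]] [VP [V arrived] [NP [NP [Pron it]] [PP [P above] [NP [Pron it]]]]]]
[S [NP [NP [Pron it]] [PP [P above] [NP [NP [Det no] [N child]] [PP [P on] [NP [Pron it]]]]]] [VP [VP [V arrived] [NP [Pron it]]] [PP [P above] [NP [Pron it]]]]]
The difference turns on whether VP → VP PP is used at the relevant span, versus an alternative expansion of VP.

4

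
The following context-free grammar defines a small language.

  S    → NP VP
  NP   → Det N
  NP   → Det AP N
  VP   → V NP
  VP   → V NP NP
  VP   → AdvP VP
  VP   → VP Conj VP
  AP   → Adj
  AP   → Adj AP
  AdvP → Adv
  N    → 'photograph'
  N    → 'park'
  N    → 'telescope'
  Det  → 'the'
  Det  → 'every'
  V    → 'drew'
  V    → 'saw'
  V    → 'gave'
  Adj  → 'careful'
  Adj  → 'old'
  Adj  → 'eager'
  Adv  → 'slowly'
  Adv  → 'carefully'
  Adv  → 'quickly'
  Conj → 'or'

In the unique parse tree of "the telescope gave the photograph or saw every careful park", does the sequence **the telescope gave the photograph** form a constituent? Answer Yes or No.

No

[S [NP [Det the] [N telescope]] [VP [VP [V gave] [NP [Det the] [N photograph]]] [Conj or] [VP [V saw] [NP [Det every] [AP [Adj careful]] [N park]]]]]
The smallest constituent containing 'the telescope gave the photograph' is the S spanning 'the telescope gave the photograph or saw every careful park'; no single node in the tree dominates exactly the given words.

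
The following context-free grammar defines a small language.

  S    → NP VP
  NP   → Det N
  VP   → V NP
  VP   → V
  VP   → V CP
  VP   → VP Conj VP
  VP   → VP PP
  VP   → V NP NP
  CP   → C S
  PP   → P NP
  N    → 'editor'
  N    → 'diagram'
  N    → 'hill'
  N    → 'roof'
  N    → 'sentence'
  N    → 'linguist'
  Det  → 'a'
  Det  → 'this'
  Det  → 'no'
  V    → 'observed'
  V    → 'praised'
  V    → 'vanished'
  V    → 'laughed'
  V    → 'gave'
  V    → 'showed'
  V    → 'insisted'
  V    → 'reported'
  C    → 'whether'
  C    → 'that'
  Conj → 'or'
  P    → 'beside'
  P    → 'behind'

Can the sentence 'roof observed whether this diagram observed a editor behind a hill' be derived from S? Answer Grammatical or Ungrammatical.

For S → NP VP, no prefix of the string parses as an NP.

Ungrammatical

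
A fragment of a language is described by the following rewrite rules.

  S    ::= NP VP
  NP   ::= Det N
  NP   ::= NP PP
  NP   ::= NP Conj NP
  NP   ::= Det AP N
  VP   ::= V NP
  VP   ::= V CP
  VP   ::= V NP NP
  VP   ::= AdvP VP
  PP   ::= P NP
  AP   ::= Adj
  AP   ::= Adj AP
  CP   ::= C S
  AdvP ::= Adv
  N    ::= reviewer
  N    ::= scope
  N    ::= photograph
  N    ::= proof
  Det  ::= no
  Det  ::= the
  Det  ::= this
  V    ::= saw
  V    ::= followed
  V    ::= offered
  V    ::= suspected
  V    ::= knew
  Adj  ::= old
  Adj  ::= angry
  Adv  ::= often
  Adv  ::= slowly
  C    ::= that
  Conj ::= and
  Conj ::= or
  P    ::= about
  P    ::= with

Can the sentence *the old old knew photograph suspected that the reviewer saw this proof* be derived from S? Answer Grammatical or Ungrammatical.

Ungrammatical

An Adj word can never sit immediately before a V word in any string this grammar generates, so the substring 'old knew' rules out a derivation.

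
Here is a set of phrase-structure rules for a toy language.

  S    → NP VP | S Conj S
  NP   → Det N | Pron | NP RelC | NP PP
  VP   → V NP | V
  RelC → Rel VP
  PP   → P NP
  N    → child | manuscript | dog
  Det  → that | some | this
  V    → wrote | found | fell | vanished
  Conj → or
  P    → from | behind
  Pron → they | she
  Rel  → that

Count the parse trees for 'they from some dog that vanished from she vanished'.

Two of the 3 distinct bracketings:
[S [NP [NP [Pron they]] [PP [P from] [NP [NP [NP [Det some] [N dog]] [RelC [Rel that] [VP [V vanished]]]] [PP [P from] [NP [Pron she]]]]]] [VP [V vanished]]]
[S [NP [NP [NP [NP [Pron they]] [PP [P from] [NP [Det some] [N dog]]]] [RelC [Rel that] [VP [V vanished]]]] [PP [P from] [NP [Pron she]]]] [VP [V vanished]]]
The trees differ in how a recursive rule is bracketed over the same span.

3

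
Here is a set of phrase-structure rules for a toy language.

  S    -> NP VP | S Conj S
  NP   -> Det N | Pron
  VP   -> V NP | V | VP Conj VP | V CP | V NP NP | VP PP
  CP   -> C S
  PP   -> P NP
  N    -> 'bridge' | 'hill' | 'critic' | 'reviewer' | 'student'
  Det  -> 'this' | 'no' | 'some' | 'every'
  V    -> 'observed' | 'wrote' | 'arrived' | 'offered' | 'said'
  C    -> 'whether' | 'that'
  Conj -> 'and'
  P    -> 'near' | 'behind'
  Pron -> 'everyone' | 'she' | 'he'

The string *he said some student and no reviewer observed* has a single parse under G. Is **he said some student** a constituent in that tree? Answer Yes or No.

Yes

[S [S [NP [Pron he]] [VP [V said] [NP [Det some] [N student]]]] [Conj and] [S [NP [Det no] [N reviewer]] [VP [V observed]]]]
The words 'he said some student' are exhaustively dominated by a single S node (built by S → NP VP), so they form a constituent.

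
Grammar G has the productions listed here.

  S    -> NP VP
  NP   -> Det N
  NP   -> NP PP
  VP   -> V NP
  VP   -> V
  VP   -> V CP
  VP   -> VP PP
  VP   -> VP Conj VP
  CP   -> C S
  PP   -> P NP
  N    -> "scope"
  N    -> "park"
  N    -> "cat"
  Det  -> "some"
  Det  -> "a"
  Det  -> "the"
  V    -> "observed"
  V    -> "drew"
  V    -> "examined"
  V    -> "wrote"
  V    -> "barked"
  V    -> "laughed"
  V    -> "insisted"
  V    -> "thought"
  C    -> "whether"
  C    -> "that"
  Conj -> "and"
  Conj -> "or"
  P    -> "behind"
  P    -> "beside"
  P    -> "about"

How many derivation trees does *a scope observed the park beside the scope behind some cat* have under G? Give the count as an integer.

Two of the 5 distinct bracketings:
[S [NP [Det a] [N scope]] [VP [V observed] [NP [NP [Det the] [N park]] [PP [P beside] [NP [NP [Det the] [N scope]] [PP [P behind] [NP [Det some] [N cat]]]]]]]]
[S [NP [Det a] [N scope]] [VP [V observed] [NP [NP [NP [Det the] [N park]] [PP [P beside] [NP [Det the] [N scope]]]] [PP [P behind] [NP [Det some] [N cat]]]]]]
The trees differ in how a recursive rule is bracketed over the same span.

5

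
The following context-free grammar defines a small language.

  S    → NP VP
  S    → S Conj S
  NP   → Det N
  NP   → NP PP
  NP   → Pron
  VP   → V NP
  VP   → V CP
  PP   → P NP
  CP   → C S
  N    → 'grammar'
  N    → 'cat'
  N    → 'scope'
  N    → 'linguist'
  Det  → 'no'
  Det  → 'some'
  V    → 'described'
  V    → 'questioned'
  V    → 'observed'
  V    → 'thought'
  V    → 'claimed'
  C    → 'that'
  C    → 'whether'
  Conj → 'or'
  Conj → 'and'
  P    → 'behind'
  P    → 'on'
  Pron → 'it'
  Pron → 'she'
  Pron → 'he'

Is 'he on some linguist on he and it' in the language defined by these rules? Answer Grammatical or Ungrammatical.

Ungrammatical

For S → NP VP, every NP-prefix leaves a non-VP remainder: after 'he' the remainder is not a VP; after 'he on some linguist' the remainder is not a VP; after 'he on some linguist on he' the remainder is not a VP. The alternative S rule S → S Conj S likewise has no satisfying split.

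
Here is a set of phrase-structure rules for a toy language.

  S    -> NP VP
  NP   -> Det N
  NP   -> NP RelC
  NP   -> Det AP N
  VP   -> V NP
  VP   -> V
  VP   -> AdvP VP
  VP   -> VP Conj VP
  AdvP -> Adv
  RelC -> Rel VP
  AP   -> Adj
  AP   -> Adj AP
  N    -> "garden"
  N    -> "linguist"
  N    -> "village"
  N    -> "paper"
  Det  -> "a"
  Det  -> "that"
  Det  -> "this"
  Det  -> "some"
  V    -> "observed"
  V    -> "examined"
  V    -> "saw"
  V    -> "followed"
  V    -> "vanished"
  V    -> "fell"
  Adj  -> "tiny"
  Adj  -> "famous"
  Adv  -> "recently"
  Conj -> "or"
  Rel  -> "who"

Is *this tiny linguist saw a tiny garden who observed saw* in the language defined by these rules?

For S → NP VP, the only prefix that parses as NP is 'this tiny linguist', but the remainder 'saw a tiny garden who observed saw' is not a VP under these rules.

Ungrammatical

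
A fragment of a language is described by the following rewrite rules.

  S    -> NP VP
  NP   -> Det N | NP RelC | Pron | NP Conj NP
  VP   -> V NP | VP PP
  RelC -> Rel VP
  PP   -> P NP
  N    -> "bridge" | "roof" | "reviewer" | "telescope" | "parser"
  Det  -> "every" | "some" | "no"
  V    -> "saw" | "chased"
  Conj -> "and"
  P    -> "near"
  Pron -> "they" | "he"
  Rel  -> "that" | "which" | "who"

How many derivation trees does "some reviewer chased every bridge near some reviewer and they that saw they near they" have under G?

4

Two of the 4 distinct bracketings:
[S [NP [Det some] [N reviewer]] [VP [VP [V chased] [NP [Det every] [N bridge]]] [PP [P near] [NP [NP [NP [Det some] [N reviewer]] [Conj and] [NP [Pron they]]] [RelC [Rel that] [VP [VP [V saw] [NP [Pron they]]] [PP [P near] [NP [Pron they]]]]]]]]]
[S [NP [Det some] [N reviewer]] [VP [VP [V chased] [NP [Det every] [N bridge]]] [PP [P near] [NP [NP [Det some] [N reviewer]] [Conj and] [NP [NP [Pron they]] [RelC [Rel that] [VP [VP [V saw] [NP [Pron they]]] [PP [P near] [NP [Pron they]]]]]]]]]]
The trees differ in how a recursive rule is bracketed over the same span.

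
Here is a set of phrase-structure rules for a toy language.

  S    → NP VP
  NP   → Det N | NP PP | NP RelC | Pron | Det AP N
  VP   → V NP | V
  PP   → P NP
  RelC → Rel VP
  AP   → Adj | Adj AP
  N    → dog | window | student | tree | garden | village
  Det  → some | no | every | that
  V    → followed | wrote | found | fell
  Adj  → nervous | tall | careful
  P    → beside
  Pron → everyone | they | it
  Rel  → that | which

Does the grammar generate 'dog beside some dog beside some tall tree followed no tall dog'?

For S → NP VP, no prefix of the string parses as an NP.

Ungrammatical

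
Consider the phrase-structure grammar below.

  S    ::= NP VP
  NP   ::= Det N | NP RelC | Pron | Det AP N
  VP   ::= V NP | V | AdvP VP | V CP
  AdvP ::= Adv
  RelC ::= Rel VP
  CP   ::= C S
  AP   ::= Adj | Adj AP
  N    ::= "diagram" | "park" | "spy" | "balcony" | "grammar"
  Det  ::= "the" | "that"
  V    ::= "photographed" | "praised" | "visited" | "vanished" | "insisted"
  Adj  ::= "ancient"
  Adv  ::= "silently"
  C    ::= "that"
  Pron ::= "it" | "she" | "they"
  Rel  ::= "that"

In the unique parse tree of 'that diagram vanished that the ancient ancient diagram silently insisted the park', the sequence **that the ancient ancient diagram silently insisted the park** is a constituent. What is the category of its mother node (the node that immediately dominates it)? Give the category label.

S
  NP
    Det: that
    N: diagram
  VP
    V: vanished
    CP
      C: that
      S
        NP
          Det: the
          AP
            Adj: ancient
            AP
              Adj: ancient
          N: diagram
        VP
          AdvP
            Adv: silently
          VP
            V: insisted
            NP
              Det: the
              N: park
The span 'that the ancient ancient diagram silently insisted the park' is the CP node built by CP → C S.
Its mother is the VP built by VP → V CP.

VP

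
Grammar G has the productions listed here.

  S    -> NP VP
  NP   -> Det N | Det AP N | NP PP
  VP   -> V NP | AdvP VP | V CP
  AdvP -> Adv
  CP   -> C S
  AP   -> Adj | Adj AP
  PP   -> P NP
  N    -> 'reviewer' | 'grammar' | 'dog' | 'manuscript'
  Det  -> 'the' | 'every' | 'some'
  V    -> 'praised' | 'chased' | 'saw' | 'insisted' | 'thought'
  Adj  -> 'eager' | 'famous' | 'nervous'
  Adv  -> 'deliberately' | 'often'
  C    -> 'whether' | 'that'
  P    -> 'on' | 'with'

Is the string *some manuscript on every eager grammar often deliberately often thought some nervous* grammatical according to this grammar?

Ungrammatical

For S → NP VP, every NP-prefix leaves a non-VP remainder: after 'some manuscript' the remainder is not a VP; after 'some manuscript on every eager grammar' the remainder is not a VP.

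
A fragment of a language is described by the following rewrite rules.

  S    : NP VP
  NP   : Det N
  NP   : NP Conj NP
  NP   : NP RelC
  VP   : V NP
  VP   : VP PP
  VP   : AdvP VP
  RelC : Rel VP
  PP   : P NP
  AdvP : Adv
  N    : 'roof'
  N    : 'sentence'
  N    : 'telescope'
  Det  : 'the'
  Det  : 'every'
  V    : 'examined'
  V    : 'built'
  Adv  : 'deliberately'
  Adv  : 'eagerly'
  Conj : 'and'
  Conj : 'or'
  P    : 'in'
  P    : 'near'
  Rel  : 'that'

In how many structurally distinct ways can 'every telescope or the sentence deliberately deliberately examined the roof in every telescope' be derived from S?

Two of the 3 distinct bracketings:
[S [NP [NP [Det every] [N telescope]] [Conj or] [NP [Det the] [N sentence]]] [VP [VP [AdvP [Adv deliberately]] [VP [AdvP [Adv deliberately]] [VP [V examined] [NP [Det the] [N roof]]]]] [PP [P in] [NP [Det every] [N telescope]]]]]
[S [NP [NP [Det every] [N telescope]] [Conj or] [NP [Det the] [N sentence]]] [VP [AdvP [Adv deliberately]] [VP [VP [AdvP [Adv deliberately]] [VP [V examined] [NP [Det the] [N roof]]]] [PP [P in] [NP [Det every] [N telescope]]]]]]
The trees differ in how a recursive rule is bracketed over the same span.

3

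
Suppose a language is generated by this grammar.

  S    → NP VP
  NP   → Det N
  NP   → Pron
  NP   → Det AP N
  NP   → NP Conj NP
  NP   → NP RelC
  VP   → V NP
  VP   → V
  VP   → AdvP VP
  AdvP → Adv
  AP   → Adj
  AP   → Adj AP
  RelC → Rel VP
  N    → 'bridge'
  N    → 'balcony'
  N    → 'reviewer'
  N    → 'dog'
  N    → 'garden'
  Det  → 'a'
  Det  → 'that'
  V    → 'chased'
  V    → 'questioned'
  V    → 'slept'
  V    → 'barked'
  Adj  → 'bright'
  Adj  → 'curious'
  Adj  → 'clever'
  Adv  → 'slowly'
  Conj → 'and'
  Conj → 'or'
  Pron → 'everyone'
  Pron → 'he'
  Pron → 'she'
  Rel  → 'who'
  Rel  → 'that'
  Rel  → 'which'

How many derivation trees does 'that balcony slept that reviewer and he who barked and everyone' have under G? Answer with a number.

3

Two of the 3 distinct bracketings:
[S [NP [Det that] [N balcony]] [VP [V slept] [NP [NP [Det that] [N reviewer]] [Conj and] [NP [NP [NP [Pron he]] [RelC [Rel who] [VP [V barked]]]] [Conj and] [NP [Pron everyone]]]]]]
[S [NP [Det that] [N balcony]] [VP [V slept] [NP [NP [NP [Det that] [N reviewer]] [Conj and] [NP [NP [Pron he]] [RelC [Rel who] [VP [V barked]]]]] [Conj and] [NP [Pron everyone]]]]]
The trees differ in how a recursive rule is bracketed over the same span.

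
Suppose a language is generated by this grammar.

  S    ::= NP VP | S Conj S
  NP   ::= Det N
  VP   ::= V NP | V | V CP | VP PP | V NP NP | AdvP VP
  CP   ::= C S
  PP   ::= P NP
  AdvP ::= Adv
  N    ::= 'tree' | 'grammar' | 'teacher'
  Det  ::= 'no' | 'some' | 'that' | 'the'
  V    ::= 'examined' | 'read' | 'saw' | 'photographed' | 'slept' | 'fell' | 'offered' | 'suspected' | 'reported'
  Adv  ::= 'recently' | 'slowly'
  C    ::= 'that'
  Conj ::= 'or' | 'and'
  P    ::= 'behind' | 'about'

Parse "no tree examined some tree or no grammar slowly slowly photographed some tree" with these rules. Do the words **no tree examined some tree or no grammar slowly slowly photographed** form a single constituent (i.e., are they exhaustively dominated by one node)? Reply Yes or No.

No

[S [S [NP [Det no] [N tree]] [VP [V examined] [NP [Det some] [N tree]]]] [Conj or] [S [NP [Det no] [N grammar]] [VP [AdvP [Adv slowly]] [VP [AdvP [Adv slowly]] [VP [V photographed] [NP [Det some] [N tree]]]]]]]
The smallest constituent containing 'no tree examined some tree or no grammar slowly slowly photographed' is the S spanning 'no tree examined some tree or no grammar slowly slowly photographed some tree'; no single node in the tree dominates exactly the given words.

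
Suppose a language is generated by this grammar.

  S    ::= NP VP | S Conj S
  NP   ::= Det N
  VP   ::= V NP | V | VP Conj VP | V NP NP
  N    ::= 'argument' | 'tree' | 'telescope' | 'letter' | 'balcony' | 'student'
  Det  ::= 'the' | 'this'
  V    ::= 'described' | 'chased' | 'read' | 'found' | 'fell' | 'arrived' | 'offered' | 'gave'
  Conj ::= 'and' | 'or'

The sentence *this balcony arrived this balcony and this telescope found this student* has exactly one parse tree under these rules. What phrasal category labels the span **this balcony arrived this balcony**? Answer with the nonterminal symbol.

[S [S [NP [Det this] [N balcony]] [VP [V arrived] [NP [Det this] [N balcony]]]] [Conj and] [S [NP [Det this] [N telescope]] [VP [V found] [NP [Det this] [N student]]]]]
The span 'this balcony arrived this balcony' is the S node built by S → NP VP.

S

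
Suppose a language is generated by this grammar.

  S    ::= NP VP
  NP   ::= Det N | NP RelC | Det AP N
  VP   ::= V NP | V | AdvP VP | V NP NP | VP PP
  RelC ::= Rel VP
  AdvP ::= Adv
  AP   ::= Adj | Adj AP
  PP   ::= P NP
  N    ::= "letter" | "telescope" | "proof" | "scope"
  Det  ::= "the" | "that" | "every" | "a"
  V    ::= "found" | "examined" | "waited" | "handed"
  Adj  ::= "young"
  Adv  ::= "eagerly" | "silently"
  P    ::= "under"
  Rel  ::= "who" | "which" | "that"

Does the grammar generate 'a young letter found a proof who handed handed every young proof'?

For S → NP VP, the only prefix that parses as NP is 'a young letter', but the remainder 'found a proof who handed handed every young proof' is not a VP under these rules.

Ungrammatical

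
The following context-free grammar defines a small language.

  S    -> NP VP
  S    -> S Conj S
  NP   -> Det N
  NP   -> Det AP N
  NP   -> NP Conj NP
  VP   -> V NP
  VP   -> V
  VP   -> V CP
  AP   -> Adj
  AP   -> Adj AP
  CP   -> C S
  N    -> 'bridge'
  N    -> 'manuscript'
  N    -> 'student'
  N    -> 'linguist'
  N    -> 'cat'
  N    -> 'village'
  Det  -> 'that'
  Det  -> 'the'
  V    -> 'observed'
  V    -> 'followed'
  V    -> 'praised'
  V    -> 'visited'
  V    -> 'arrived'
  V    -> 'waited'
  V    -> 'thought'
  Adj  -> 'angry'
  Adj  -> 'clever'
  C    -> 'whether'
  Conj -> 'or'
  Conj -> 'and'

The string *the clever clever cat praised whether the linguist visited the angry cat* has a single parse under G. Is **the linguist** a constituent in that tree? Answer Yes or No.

Yes

[S [NP [Det the] [AP [Adj clever] [AP [Adj clever]]] [N cat]] [VP [V praised] [CP [C whether] [S [NP [Det the] [N linguist]] [VP [V visited] [NP [Det the] [AP [Adj angry]] [N cat]]]]]]]
The words 'the linguist' are exhaustively dominated by a single NP node (built by NP → Det N), so they form a constituent.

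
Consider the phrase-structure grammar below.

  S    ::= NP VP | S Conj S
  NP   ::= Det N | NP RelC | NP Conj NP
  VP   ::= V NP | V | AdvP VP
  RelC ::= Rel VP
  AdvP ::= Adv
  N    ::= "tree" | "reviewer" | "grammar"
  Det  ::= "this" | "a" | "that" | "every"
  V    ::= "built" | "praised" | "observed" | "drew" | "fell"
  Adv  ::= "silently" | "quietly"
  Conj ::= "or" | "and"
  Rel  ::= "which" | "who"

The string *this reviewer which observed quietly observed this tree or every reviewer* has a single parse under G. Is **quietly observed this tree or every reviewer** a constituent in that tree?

Yes

[S [NP [NP [Det this] [N reviewer]] [RelC [Rel which] [VP [V observed]]]] [VP [AdvP [Adv quietly]] [VP [V observed] [NP [NP [Det this] [N tree]] [Conj or] [NP [Det every] [N reviewer]]]]]]
The words 'quietly observed this tree or every reviewer' are exhaustively dominated by a single VP node (built by VP → AdvP VP), so they form a constituent.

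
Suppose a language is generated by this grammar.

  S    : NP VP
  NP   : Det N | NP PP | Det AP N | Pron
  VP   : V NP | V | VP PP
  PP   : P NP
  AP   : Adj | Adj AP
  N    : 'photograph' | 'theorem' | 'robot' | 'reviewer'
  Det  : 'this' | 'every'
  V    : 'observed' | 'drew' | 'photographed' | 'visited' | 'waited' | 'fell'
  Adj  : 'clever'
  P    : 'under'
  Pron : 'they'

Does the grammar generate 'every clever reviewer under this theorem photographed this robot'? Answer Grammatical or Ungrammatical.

Grammatical

[S [NP [NP [Det every] [AP [Adj clever]] [N reviewer]] [PP [P under] [NP [Det this] [N theorem]]]] [VP [V photographed] [NP [Det this] [N robot]]]]
Each bracket corresponds to one application of a listed rule, so the string is derivable from S.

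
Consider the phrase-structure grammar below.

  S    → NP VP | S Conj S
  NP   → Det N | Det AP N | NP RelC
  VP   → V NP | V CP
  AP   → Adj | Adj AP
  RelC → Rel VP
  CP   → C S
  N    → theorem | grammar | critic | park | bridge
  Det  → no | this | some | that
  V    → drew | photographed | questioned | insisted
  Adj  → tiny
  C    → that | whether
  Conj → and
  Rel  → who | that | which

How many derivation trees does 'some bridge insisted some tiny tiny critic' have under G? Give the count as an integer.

[S [NP [Det some] [N bridge]] [VP [V insisted] [NP [Det some] [AP [Adj tiny] [AP [Adj tiny]]] [N critic]]]]
No rule offers an alternative attachment or grouping for any span, so this is the only derivation.

1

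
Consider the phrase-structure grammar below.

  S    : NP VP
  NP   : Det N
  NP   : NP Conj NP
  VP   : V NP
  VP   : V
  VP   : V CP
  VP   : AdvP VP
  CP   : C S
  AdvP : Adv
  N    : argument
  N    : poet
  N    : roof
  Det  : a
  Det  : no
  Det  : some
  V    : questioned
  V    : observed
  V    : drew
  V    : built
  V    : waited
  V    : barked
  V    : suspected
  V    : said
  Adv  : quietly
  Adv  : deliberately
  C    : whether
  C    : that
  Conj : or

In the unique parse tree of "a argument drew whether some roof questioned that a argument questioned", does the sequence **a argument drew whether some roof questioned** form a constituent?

No

[S [NP [Det a] [N argument]] [VP [V drew] [CP [C whether] [S [NP [Det some] [N roof]] [VP [V questioned] [CP [C that] [S [NP [Det a] [N argument]] [VP [V questioned]]]]]]]]]
The smallest constituent containing 'a argument drew whether some roof questioned' is the S spanning 'a argument drew whether some roof questioned that a argument questioned'; no single node in the tree dominates exactly the given words.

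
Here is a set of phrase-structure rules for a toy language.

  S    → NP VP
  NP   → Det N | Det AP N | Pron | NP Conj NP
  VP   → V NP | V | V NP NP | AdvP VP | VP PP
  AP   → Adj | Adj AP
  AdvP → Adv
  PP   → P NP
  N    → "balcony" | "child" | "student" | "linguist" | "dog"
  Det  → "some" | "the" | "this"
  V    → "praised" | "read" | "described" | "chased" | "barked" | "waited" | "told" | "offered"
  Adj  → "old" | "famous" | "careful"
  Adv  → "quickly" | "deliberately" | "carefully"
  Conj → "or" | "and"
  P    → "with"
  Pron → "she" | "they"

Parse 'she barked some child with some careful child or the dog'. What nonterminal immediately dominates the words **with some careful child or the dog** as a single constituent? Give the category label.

PP

[S [NP [Pron she]] [VP [VP [V barked] [NP [Det some] [N child]]] [PP [P with] [NP [NP [Det some] [AP [Adj careful]] [N child]] [Conj or] [NP [Det the] [N dog]]]]]]
The span 'with some careful child or the dog' is the PP node built by PP → P NP.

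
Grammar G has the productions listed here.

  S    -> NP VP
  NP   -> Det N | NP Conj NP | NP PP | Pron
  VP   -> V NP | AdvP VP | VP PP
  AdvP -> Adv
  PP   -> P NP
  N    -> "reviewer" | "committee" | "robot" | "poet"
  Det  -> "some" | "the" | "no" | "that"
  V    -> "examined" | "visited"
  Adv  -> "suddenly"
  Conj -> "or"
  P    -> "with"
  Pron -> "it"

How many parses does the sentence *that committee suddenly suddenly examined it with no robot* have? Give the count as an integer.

Two of the 4 distinct bracketings:
[S [NP [Det that] [N committee]] [VP [AdvP [Adv suddenly]] [VP [AdvP [Adv suddenly]] [VP [V examined] [NP [NP [Pron it]] [PP [P with] [NP [Det no] [N robot]]]]]]]]
[S [NP [Det that] [N committee]] [VP [AdvP [Adv suddenly]] [VP [AdvP [Adv suddenly]] [VP [VP [V examined] [NP [Pron it]]] [PP [P with] [NP [Det no] [N robot]]]]]]]
The difference turns on whether NP → NP PP is used at the relevant span, versus an alternative expansion of NP.

4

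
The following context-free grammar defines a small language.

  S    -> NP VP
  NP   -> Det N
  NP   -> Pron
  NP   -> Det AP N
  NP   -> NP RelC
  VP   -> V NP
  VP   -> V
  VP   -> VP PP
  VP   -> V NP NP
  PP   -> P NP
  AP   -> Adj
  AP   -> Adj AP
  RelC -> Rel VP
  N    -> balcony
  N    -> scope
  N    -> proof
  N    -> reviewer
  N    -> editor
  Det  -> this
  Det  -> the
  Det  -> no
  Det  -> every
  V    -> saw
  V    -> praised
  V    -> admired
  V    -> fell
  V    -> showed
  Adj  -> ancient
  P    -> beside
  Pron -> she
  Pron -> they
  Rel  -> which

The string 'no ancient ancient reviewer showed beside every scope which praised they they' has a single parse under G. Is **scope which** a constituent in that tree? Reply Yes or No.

No

[S [NP [Det no] [AP [Adj ancient] [AP [Adj ancient]]] [N reviewer]] [VP [VP [V showed]] [PP [P beside] [NP [NP [Det every] [N scope]] [RelC [Rel which] [VP [V praised] [NP [Pron they]] [NP [Pron they]]]]]]]]
The smallest constituent containing 'scope which' is the NP spanning 'every scope which praised they they'; no single node in the tree dominates exactly the given words.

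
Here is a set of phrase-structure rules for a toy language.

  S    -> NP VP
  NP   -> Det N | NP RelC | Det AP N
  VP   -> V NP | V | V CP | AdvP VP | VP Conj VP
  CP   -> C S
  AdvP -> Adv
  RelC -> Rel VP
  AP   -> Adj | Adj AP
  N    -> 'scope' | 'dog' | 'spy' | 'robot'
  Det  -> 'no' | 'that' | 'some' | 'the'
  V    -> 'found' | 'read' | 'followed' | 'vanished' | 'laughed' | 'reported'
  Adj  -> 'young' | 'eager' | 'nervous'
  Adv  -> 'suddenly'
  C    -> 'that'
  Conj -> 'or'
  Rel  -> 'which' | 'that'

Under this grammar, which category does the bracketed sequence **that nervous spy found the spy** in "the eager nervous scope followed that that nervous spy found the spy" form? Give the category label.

S
  NP
    Det: the
    AP
      Adj: eager
      AP
        Adj: nervous
    N: scope
  VP
    V: followed
    CP
      C: that
      S
        NP
          Det: that
          AP
            Adj: nervous
          N: spy
        VP
          V: found
          NP
            Det: the
            N: spy
The span 'that nervous spy found the spy' is the S node built by S → NP VP.

S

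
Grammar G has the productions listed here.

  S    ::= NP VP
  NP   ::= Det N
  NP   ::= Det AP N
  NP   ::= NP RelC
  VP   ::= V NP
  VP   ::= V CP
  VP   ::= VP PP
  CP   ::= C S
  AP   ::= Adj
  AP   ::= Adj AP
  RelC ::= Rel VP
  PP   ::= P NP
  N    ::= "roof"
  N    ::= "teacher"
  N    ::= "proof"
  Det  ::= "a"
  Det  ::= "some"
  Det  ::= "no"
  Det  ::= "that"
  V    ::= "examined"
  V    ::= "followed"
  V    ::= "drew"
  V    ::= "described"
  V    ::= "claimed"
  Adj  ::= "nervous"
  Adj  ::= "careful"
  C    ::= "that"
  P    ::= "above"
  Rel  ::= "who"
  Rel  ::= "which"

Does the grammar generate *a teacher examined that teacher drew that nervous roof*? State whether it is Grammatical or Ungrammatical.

For S → NP VP, the only prefix that parses as NP is 'a teacher', but the remainder 'examined that teacher drew that nervous roof' is not a VP under these rules.

Ungrammatical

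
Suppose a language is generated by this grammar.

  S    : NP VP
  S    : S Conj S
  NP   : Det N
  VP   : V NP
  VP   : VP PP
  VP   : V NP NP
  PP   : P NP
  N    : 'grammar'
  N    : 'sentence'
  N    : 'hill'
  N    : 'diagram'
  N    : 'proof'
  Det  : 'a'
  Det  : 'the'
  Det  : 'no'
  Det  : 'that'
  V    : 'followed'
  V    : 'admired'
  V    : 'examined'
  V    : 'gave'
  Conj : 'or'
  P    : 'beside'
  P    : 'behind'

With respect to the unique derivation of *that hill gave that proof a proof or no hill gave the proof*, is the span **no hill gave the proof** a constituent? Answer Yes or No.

Yes

[S [S [NP [Det that] [N hill]] [VP [V gave] [NP [Det that] [N proof]] [NP [Det a] [N proof]]]] [Conj or] [S [NP [Det no] [N hill]] [VP [V gave] [NP [Det the] [N proof]]]]]
The words 'no hill gave the proof' are exhaustively dominated by a single S node (built by S → NP VP), so they form a constituent.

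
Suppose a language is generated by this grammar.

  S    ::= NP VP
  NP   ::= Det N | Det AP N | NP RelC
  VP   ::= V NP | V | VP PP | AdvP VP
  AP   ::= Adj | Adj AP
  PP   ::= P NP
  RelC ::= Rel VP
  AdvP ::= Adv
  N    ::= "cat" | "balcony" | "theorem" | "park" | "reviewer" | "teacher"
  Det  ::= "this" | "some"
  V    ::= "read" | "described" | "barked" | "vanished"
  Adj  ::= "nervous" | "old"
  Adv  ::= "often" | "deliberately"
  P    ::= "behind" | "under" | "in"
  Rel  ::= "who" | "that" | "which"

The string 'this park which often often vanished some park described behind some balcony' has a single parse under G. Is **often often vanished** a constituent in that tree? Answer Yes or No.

No

[S [NP [NP [Det this] [N park]] [RelC [Rel which] [VP [AdvP [Adv often]] [VP [AdvP [Adv often]] [VP [V vanished] [NP [Det some] [N park]]]]]]] [VP [VP [V described]] [PP [P behind] [NP [Det some] [N balcony]]]]]
The smallest constituent containing 'often often vanished' is the VP spanning 'often often vanished some park'; no single node in the tree dominates exactly the given words.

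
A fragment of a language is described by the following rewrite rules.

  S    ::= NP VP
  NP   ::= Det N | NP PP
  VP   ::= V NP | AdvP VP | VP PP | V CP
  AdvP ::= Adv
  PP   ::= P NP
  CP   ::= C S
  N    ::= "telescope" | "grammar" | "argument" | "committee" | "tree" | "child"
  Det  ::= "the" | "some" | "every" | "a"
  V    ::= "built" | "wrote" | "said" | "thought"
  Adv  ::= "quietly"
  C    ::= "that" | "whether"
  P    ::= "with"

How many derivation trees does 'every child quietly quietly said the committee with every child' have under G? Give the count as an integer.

Two of the 4 distinct bracketings:
[S [NP [Det every] [N child]] [VP [AdvP [Adv quietly]] [VP [AdvP [Adv quietly]] [VP [V said] [NP [NP [Det the] [N committee]] [PP [P with] [NP [Det every] [N child]]]]]]]]
[S [NP [Det every] [N child]] [VP [AdvP [Adv quietly]] [VP [AdvP [Adv quietly]] [VP [VP [V said] [NP [Det the] [N committee]]] [PP [P with] [NP [Det every] [N child]]]]]]]
The difference turns on whether NP → NP PP is used at the relevant span, versus an alternative expansion of NP.

4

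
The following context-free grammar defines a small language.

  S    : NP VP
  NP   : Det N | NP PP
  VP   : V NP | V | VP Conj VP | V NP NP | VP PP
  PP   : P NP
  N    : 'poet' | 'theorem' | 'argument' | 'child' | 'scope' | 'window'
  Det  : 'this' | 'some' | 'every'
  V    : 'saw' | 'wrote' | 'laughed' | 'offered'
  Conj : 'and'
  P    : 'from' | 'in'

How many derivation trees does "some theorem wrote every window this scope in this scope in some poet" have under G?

Two of the 5 distinct bracketings:
[S [NP [Det some] [N theorem]] [VP [V wrote] [NP [Det every] [N window]] [NP [NP [Det this] [N scope]] [PP [P in] [NP [NP [Det this] [N scope]] [PP [P in] [NP [Det some] [N poet]]]]]]]]
[S [NP [Det some] [N theorem]] [VP [V wrote] [NP [Det every] [N window]] [NP [NP [NP [Det this] [N scope]] [PP [P in] [NP [Det this] [N scope]]]] [PP [P in] [NP [Det some] [N poet]]]]]]
The trees differ in how a recursive rule is bracketed over the same span.

5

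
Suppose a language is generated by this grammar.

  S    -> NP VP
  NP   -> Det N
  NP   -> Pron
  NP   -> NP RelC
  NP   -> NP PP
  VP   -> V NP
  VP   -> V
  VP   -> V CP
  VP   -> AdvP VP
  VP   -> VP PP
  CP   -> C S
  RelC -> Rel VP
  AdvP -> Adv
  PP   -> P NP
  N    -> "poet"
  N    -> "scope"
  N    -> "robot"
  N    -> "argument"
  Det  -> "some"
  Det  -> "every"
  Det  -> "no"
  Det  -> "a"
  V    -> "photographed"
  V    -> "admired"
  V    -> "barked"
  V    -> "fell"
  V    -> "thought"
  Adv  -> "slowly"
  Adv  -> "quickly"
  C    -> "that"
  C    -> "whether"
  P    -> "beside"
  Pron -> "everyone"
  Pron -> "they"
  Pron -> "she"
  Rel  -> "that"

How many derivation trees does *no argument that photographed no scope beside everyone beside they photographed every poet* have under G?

Two of the 9 distinct bracketings:
[S [NP [NP [Det no] [N argument]] [RelC [Rel that] [VP [V photographed] [NP [NP [Det no] [N scope]] [PP [P beside] [NP [NP [Pron everyone]] [PP [P beside] [NP [Pron they]]]]]]]]] [VP [V photographed] [NP [Det every] [N poet]]]]
[S [NP [NP [Det no] [N argument]] [RelC [Rel that] [VP [V photographed] [NP [NP [NP [Det no] [N scope]] [PP [P beside] [NP [Pron everyone]]]] [PP [P beside] [NP [Pron they]]]]]]] [VP [V photographed] [NP [Det every] [N poet]]]]
The trees differ in how a recursive rule is bracketed over the same span.

9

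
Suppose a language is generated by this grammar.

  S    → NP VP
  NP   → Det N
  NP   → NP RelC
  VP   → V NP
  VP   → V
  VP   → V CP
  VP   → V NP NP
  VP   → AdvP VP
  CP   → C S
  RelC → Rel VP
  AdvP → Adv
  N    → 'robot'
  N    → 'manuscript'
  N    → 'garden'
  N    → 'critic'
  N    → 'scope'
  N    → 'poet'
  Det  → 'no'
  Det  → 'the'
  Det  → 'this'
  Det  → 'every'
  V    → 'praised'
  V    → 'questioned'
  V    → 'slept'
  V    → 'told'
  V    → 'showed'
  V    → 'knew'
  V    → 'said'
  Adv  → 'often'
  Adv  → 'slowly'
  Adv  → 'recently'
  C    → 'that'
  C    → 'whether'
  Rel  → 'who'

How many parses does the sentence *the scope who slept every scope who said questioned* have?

The two bracketings:
[S [NP [NP [Det the] [N scope]] [RelC [Rel who] [VP [V slept] [NP [NP [Det every] [N scope]] [RelC [Rel who] [VP [V said]]]]]]] [VP [V questioned]]]
[S [NP [NP [NP [Det the] [N scope]] [RelC [Rel who] [VP [V slept] [NP [Det every] [N scope]]]]] [RelC [Rel who] [VP [V said]]]] [VP [V questioned]]]
The trees differ in how a recursive rule is bracketed over the same span.

2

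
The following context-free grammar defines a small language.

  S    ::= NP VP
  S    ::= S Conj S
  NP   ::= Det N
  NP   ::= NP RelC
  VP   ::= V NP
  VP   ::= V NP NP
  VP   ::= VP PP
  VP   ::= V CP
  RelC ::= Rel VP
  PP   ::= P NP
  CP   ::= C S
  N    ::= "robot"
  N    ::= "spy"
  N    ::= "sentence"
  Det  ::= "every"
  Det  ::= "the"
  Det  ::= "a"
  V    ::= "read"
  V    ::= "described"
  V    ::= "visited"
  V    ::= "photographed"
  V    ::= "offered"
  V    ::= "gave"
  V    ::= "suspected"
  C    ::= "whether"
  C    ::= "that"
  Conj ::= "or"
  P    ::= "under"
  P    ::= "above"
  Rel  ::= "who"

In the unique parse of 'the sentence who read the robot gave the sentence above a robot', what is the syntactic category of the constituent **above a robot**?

[S [NP [NP [Det the] [N sentence]] [RelC [Rel who] [VP [V read] [NP [Det the] [N robot]]]]] [VP [VP [V gave] [NP [Det the] [N sentence]]] [PP [P above] [NP [Det a] [N robot]]]]]
The span 'above a robot' is the PP node built by PP → P NP.

PP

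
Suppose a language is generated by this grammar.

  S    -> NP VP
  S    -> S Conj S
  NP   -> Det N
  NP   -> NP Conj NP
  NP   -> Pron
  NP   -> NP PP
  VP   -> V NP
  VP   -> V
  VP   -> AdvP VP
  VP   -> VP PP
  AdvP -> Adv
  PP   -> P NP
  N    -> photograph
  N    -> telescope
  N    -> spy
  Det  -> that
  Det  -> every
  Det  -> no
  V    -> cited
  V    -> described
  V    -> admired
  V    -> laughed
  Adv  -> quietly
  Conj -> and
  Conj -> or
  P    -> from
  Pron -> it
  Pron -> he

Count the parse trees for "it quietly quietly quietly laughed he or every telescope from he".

Two of the 6 distinct bracketings:
[S [NP [Pron it]] [VP [AdvP [Adv quietly]] [VP [AdvP [Adv quietly]] [VP [AdvP [Adv quietly]] [VP [V laughed] [NP [NP [Pron he]] [Conj or] [NP [NP [Det every] [N telescope]] [PP [P from] [NP [Pron he]]]]]]]]]]
[S [NP [Pron it]] [VP [AdvP [Adv quietly]] [VP [AdvP [Adv quietly]] [VP [AdvP [Adv quietly]] [VP [V laughed] [NP [NP [NP [Pron he]] [Conj or] [NP [Det every] [N telescope]]] [PP [P from] [NP [Pron he]]]]]]]]]
The trees differ in how a recursive rule is bracketed over the same span.

6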